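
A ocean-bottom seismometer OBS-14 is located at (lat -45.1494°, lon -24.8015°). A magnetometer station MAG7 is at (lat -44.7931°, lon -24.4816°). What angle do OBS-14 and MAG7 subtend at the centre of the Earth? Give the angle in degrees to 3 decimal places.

Δφ = 0.3563°,  Δλ = 0.3199°
a = sin²(Δφ/2) + cos φ₁ cos φ₂ sin²(Δλ/2) = 0.000014
c = 2·arcsin(√a) = 0.007367 rad = 0.4221°

0.422°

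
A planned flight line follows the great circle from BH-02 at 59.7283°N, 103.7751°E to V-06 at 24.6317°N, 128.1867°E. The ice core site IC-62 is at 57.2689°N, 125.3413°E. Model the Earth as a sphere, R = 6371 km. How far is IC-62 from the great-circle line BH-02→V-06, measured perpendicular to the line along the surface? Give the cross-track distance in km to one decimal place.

980.8 km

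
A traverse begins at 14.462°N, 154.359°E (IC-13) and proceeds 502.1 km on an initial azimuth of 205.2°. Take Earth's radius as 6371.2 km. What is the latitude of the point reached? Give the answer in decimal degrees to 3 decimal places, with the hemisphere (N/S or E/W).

δ = d/R = 502.1/6371.2 = 0.078808 rad
φ₂ = arcsin(sin φ₁ cos δ + cos φ₁ sin δ cos θ)
   = arcsin(0.24974·0.99690 + 0.96831·0.07873·-0.90483) = 10.36896°
λ₂ = λ₁ + atan2(sin θ sin δ cos φ₁, cos δ − sin φ₁ sin φ₂) = 152.40618°

10.369°N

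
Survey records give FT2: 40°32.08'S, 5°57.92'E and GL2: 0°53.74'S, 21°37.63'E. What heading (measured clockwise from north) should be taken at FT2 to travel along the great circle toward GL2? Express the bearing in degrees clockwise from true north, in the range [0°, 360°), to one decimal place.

23.7°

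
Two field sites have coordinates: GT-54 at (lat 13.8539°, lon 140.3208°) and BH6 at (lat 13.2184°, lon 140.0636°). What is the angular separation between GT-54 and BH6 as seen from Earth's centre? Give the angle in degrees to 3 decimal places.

0.683°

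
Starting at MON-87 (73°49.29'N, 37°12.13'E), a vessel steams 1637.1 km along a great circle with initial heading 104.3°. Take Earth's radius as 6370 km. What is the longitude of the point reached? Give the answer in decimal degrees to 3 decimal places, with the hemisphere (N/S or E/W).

73.958°E

MON-87: φ = +73.82150°, λ = +37.20217°
δ = d/R = 1637.1/6370 = 0.257002 rad
φ₂ = arcsin(sin φ₁ cos δ + cos φ₁ sin δ cos θ)
   = arcsin(0.96040·0.96716 + 0.27863·0.25418·-0.24700) = 65.69429°
λ₂ = λ₁ + atan2(sin θ sin δ cos φ₁, cos δ − sin φ₁ sin φ₂) = 73.95783°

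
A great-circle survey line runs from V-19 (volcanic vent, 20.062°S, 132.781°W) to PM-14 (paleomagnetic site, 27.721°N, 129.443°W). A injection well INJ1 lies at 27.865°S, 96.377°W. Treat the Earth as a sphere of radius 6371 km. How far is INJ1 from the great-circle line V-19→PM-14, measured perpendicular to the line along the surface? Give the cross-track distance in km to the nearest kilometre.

3611 km

δ₁₃ = central angle V-19→INJ1 = 0.594036 rad  (haversine)
θ₁₃ = bearing V-19→INJ1 = 110.384°,  θ₁₂ = bearing V-19→PM-14 = 3.984°
dₓₜ = R·arcsin(sin δ₁₃ · sin(θ₁₃ − θ₁₂)) = 6371·arcsin(0.55971·sin(106.400°)) = 3611.111 km
|dₓₜ| = 3611.111 km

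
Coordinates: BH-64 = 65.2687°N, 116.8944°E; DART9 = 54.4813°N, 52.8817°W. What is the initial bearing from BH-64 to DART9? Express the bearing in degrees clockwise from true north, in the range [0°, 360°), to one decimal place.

353.2°

Δλ = -169.7761°
y = sin Δλ · cos φ₂ = -0.103119
x = cos φ₁ sin φ₂ − sin φ₁ cos φ₂ cos Δλ = 0.859820
θ = atan2(y, x) = -6.8389° → 353.1611° (mod 360°)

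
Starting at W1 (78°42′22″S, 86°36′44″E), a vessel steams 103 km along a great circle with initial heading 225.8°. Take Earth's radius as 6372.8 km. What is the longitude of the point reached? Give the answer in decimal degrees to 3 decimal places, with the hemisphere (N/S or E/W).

W1: φ = -78.70611°, λ = +86.61222°
δ = d/R = 103/6372.8 = 0.016162 rad
φ₂ = arcsin(sin φ₁ cos δ + cos φ₁ sin δ cos θ)
   = arcsin(-0.98064·0.99987 + 0.19584·0.01616·-0.69717) = -79.33131°
λ₂ = λ₁ + atan2(sin θ sin δ cos φ₁, cos δ − sin φ₁ sin φ₂) = 83.02397°

83.024°E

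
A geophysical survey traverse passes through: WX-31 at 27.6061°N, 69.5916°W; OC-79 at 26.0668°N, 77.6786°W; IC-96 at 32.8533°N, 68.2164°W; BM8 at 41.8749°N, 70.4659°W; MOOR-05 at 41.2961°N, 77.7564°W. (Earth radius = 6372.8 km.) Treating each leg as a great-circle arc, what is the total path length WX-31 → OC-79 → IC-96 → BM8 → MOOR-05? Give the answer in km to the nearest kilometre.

3639 km

WX-31→OC-79: c = 0.128749 rad, d = 820.49 km
OC-79→IC-96: c = 0.186138 rad, d = 1186.22 km
IC-96→BM8: c = 0.160501 rad, d = 1022.84 km
BM8→MOOR-05: c = 0.095679 rad, d = 609.74 km
Total = 820.49 + 1186.22 + 1022.84 + 609.74 = 3639.30 km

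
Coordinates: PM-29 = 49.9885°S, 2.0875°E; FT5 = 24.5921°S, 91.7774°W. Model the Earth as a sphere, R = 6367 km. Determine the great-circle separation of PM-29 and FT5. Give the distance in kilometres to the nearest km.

Δφ = 25.3964°,  Δλ = -93.8649°
a = sin²(Δφ/2) + cos φ₁ cos φ₂ sin²(Δλ/2) = 0.360333
c = 2·arcsin(√a) = 1.287696 rad = 73.7795°
d = R·c = 6367 × 1.287696 = 8198.8 km

8199 km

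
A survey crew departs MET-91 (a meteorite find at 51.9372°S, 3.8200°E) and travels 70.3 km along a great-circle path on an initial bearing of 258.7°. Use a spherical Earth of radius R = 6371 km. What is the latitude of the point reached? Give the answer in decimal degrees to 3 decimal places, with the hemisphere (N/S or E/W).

δ = d/R = 70.3/6371 = 0.011034 rad
φ₂ = arcsin(sin φ₁ cos δ + cos φ₁ sin δ cos θ)
   = arcsin(-0.78734·0.99994 + 0.61652·0.01103·-0.19595) = -52.05678°
λ₂ = λ₁ + atan2(sin θ sin δ cos φ₁, cos δ − sin φ₁ sin φ₂) = 2.81170°

52.057°S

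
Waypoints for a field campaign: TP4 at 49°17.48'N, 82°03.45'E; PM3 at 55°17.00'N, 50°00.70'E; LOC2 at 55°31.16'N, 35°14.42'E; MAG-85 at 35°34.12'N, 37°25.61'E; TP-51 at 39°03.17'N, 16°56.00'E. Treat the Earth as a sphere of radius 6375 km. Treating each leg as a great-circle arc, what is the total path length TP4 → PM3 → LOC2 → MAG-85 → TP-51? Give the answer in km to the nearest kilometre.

TP4: φ = +49.29133°, λ = +82.05750°
PM3: φ = +55.28333°, λ = +50.01167°
LOC2: φ = +55.51933°, λ = +35.24033°
MAG-85: φ = +35.56867°, λ = +37.42683°
TP-51: φ = +39.05283°, λ = +16.93333°
TP4→PM3: c = 0.354164 rad, d = 2257.80 km
PM3→LOC2: c = 0.146172 rad, d = 931.85 km
LOC2→MAG-85: c = 0.349186 rad, d = 2226.06 km
MAG-85→TP-51: c = 0.290243 rad, d = 1850.30 km
Total = 2257.80 + 931.85 + 2226.06 + 1850.30 = 7266.01 km

7266 km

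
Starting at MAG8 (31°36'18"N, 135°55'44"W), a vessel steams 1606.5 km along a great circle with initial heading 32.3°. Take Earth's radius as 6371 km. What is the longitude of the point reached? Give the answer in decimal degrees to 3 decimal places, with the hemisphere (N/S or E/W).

125.356°W

MAG8: φ = +31.60500°, λ = -135.92889°
δ = d/R = 1606.5/6371 = 0.252158 rad
φ₂ = arcsin(sin φ₁ cos δ + cos φ₁ sin δ cos θ)
   = arcsin(0.52406·0.96838 + 0.85168·0.24949·0.84526) = 43.40075°
λ₂ = λ₁ + atan2(sin θ sin δ cos φ₁, cos δ − sin φ₁ sin φ₂) = -125.35575°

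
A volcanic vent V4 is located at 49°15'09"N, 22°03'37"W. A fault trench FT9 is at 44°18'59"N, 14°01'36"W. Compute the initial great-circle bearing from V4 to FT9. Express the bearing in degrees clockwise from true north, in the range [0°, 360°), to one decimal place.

V4: φ = +49.25250°, λ = -22.06028°
FT9: φ = +44.31639°, λ = -14.02667°
Δλ = 8.0336°
y = sin Δλ · cos φ₂ = 0.099993
x = cos φ₁ sin φ₂ − sin φ₁ cos φ₂ cos Δλ = -0.080725
θ = atan2(y, x) = 128.9143° → 128.9143° (mod 360°)

128.9°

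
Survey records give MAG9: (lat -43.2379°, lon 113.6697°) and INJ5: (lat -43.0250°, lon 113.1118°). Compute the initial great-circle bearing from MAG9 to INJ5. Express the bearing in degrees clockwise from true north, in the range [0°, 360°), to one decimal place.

Δλ = -0.5579°
y = sin Δλ · cos φ₂ = -0.007118
x = cos φ₁ sin φ₂ − sin φ₁ cos φ₂ cos Δλ = 0.003692
θ = atan2(y, x) = -62.5856° → 297.4144° (mod 360°)

297.4°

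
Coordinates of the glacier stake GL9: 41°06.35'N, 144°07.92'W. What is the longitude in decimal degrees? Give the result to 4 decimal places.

144.1320°W

144° + 7.92′/60 = 144 + 0.13200 = 144.1320°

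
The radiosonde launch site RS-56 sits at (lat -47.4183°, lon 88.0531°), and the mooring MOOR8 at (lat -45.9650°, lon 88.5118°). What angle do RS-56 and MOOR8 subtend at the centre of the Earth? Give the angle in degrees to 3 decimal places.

1.487°

Δφ = 1.4533°,  Δλ = 0.4587°
a = sin²(Δφ/2) + cos φ₁ cos φ₂ sin²(Δλ/2) = 0.000168
c = 2·arcsin(√a) = 0.025952 rad = 1.4870°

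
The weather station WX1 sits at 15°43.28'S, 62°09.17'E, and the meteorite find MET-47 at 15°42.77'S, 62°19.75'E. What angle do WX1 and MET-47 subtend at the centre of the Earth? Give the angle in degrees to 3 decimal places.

WX1: φ = -15.72133°, λ = +62.15283°
MET-47: φ = -15.71283°, λ = +62.32917°
Δφ = 0.0085°,  Δλ = 0.1763°
a = sin²(Δφ/2) + cos φ₁ cos φ₂ sin²(Δλ/2) = 0.000002
c = 2·arcsin(√a) = 0.002966 rad = 0.1700°

0.170°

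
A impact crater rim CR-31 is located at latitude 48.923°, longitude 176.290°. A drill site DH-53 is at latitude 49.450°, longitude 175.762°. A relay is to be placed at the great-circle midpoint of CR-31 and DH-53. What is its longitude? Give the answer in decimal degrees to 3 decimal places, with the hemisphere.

Bx = cos φ₂ cos Δλ = 0.650084,  By = cos φ₂ sin Δλ = -0.005991
φₘ = atan2(sin φ₁ + sin φ₂, √((cos φ₁ + Bx)² + By²)) = 49.18680°
λₘ = λ₁ + atan2(By, cos φ₁ + Bx) = 176.02741°

176.027°E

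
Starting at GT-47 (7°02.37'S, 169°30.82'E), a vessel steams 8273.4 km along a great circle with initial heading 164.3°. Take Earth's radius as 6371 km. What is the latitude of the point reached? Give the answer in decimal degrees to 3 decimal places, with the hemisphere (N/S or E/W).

72.403°S

GT-47: φ = -7.03950°, λ = +169.51367°
δ = d/R = 8273.4/6371 = 1.298603 rad
φ₂ = arcsin(sin φ₁ cos δ + cos φ₁ sin δ cos θ)
   = arcsin(-0.12255·0.26884 + 0.99246·0.96318·-0.96269) = -72.40310°
λ₂ = λ₁ + atan2(sin θ sin δ cos φ₁, cos δ − sin φ₁ sin φ₂) = -130.92965°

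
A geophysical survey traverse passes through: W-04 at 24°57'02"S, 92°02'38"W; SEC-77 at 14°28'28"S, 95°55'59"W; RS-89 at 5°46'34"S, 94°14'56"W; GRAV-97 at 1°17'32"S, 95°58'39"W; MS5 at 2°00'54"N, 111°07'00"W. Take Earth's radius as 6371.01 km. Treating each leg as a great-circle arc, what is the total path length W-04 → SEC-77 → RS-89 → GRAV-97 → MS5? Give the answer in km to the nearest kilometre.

4475 km

W-04: φ = -24.95056°, λ = -92.04389°
SEC-77: φ = -14.47444°, λ = -95.93306°
RS-89: φ = -5.77611°, λ = -94.24889°
GRAV-97: φ = -1.29222°, λ = -95.97750°
MS5: φ = +2.01500°, λ = -111.11667°
W-04→SEC-77: c = 0.193646 rad, d = 1233.72 km
SEC-77→RS-89: c = 0.154542 rad, d = 984.59 km
RS-89→GRAV-97: c = 0.083849 rad, d = 534.20 km
GRAV-97→MS5: c = 0.270419 rad, d = 1722.84 km
Total = 1233.72 + 984.59 + 534.20 + 1722.84 = 4475.35 km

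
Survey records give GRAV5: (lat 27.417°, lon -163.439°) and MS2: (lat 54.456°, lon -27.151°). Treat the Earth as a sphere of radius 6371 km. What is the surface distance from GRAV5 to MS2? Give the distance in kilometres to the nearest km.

Δφ = 27.0390°,  Δλ = 136.2880°
a = sin²(Δφ/2) + cos φ₁ cos φ₂ sin²(Δλ/2) = 0.499168
c = 2·arcsin(√a) = 1.569131 rad = 89.9046°
d = R·c = 6371 × 1.569131 = 9996.9 km

9997 km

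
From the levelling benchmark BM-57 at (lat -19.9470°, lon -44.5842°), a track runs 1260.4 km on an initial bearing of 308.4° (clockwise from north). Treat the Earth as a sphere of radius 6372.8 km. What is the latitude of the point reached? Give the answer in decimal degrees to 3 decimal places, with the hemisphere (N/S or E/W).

12.696°S

δ = d/R = 1260.4/6372.8 = 0.197778 rad
φ₂ = arcsin(sin φ₁ cos δ + cos φ₁ sin δ cos θ)
   = arcsin(-0.34115·0.98051 + 0.94001·0.19649·0.62115) = -12.69565°
λ₂ = λ₁ + atan2(sin θ sin δ cos φ₁, cos δ − sin φ₁ sin φ₂) = -53.66621°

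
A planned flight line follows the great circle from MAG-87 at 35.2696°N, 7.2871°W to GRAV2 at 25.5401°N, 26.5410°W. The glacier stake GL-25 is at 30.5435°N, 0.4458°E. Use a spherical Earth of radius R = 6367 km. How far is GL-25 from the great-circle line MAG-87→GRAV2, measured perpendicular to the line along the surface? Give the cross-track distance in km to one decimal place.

764.4 km

δ₁₃ = central angle MAG-87→GL-25 = 0.140075 rad  (haversine)
θ₁₃ = bearing MAG-87→GL-25 = 123.900°,  θ₁₂ = bearing MAG-87→GRAV2 = 244.824°
dₓₜ = R·arcsin(sin δ₁₃ · sin(θ₁₃ − θ₁₂)) = 6367·arcsin(0.13962·sin(-120.925°)) = -764.412 km
|dₓₜ| = 764.412 km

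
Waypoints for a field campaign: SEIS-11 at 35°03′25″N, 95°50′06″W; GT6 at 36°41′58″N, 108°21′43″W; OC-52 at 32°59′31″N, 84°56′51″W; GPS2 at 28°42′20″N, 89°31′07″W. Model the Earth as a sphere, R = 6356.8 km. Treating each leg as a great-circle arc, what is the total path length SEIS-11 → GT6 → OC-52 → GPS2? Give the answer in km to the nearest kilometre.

SEIS-11: φ = +35.05694°, λ = -95.83500°
GT6: φ = +36.69944°, λ = -108.36194°
OC-52: φ = +32.99194°, λ = -84.94750°
GPS2: φ = +28.70556°, λ = -89.51861°
SEIS-11→GT6: c = 0.179322 rad, d = 1139.92 km
GT6→OC-52: c = 0.340672 rad, d = 2165.58 km
OC-52→GPS2: c = 0.101405 rad, d = 644.61 km
Total = 1139.92 + 2165.58 + 644.61 = 3950.11 km

3950 km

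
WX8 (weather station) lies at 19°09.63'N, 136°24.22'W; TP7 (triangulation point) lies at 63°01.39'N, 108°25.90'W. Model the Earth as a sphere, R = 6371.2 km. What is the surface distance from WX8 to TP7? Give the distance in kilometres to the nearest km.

5322 km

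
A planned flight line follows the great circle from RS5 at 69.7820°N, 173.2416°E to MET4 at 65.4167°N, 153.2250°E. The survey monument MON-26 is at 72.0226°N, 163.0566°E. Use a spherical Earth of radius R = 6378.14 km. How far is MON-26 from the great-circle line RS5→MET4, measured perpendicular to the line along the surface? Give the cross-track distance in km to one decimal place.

382.0 km

δ₁₃ = central angle RS5→MON-26 = 0.069948 rad  (haversine)
θ₁₃ = bearing RS5→MON-26 = 308.659°,  θ₁₂ = bearing RS5→MET4 = 249.750°
dₓₜ = R·arcsin(sin δ₁₃ · sin(θ₁₃ − θ₁₂)) = 6378.14·arcsin(0.06989·sin(58.909°)) = 381.966 km
|dₓₜ| = 381.966 km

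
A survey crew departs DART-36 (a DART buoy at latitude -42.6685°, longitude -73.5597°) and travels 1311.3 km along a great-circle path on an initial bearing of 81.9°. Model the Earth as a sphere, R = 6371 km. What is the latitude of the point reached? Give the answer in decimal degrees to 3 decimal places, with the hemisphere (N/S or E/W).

39.962°S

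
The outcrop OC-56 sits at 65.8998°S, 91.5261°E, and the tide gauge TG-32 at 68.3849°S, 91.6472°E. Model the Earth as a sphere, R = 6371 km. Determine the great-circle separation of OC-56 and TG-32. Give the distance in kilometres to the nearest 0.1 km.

276.4 km

Δφ = -2.4851°,  Δλ = 0.1211°
a = sin²(Δφ/2) + cos φ₁ cos φ₂ sin²(Δλ/2) = 0.000470
c = 2·arcsin(√a) = 0.043381 rad = 2.4855°
d = R·c = 6371 × 0.043381 = 276.4 km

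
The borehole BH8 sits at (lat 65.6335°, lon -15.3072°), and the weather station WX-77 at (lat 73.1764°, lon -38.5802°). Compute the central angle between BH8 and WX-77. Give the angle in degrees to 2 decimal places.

Δφ = 7.5429°,  Δλ = -23.2730°
a = sin²(Δφ/2) + cos φ₁ cos φ₂ sin²(Δλ/2) = 0.009185
c = 2·arcsin(√a) = 0.191967 rad = 10.9989°

11.00°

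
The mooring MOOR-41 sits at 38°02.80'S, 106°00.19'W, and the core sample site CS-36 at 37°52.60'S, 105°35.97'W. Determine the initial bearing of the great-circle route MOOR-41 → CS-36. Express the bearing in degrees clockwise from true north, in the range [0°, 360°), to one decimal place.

MOOR-41: φ = -38.04667°, λ = -106.00317°
CS-36: φ = -37.87667°, λ = -105.59950°
Δλ = 0.4037°
y = sin Δλ · cos φ₂ = 0.005561
x = cos φ₁ sin φ₂ − sin φ₁ cos φ₂ cos Δλ = 0.002955
θ = atan2(y, x) = 62.0151° → 62.0151° (mod 360°)

62.0°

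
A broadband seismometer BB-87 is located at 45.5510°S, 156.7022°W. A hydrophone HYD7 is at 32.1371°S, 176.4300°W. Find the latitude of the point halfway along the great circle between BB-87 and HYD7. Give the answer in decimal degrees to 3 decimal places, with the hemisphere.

Bx = cos φ₂ cos Δλ = 0.797078,  By = cos φ₂ sin Δλ = -0.285832
φₘ = atan2(sin φ₁ + sin φ₂, √((cos φ₁ + Bx)² + By²)) = -39.25773°
λₘ = λ₁ + atan2(By, cos φ₁ + Bx) = -167.50945°

39.258°S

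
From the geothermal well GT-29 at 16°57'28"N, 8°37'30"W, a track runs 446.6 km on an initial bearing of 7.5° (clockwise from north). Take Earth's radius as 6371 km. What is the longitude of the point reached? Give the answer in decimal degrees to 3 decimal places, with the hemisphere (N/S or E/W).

GT-29: φ = +16.95778°, λ = -8.62500°
δ = d/R = 446.6/6371 = 0.070099 rad
φ₂ = arcsin(sin φ₁ cos δ + cos φ₁ sin δ cos θ)
   = arcsin(0.29167·0.99754 + 0.95652·0.07004·0.99144) = 20.93898°
λ₂ = λ₁ + atan2(sin θ sin δ cos φ₁, cos δ − sin φ₁ sin φ₂) = -8.06414°

8.064°W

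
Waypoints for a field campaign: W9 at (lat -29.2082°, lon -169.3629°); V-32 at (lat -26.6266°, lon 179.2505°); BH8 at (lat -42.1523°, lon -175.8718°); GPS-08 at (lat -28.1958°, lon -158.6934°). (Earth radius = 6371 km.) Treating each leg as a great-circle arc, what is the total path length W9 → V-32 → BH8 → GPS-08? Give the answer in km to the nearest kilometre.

W9→V-32: c = 0.181206 rad, d = 1154.46 km
V-32→BH8: c = 0.279801 rad, d = 1782.61 km
BH8→GPS-08: c = 0.344243 rad, d = 2193.17 km
Total = 1154.46 + 1782.61 + 2193.17 = 5130.25 km

5130 km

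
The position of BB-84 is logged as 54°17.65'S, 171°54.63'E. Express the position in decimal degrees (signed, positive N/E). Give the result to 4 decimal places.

-54.2942°, +171.9105°

lat: 54.2942° S → -54.2942°
lon: 171.9105° E → +171.9105°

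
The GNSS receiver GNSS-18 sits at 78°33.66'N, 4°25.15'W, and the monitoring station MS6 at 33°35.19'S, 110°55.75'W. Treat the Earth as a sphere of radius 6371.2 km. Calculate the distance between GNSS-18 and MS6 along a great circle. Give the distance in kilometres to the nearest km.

14022 km

GNSS-18: φ = +78.56100°, λ = -4.41917°
MS6: φ = -33.58650°, λ = -110.92917°
Δφ = -112.1475°,  Δλ = -106.5100°
a = sin²(Δφ/2) + cos φ₁ cos φ₂ sin²(Δλ/2) = 0.794579
c = 2·arcsin(√a) = 2.200813 rad = 126.0973°
d = R·c = 6371.2 × 2.200813 = 14021.8 km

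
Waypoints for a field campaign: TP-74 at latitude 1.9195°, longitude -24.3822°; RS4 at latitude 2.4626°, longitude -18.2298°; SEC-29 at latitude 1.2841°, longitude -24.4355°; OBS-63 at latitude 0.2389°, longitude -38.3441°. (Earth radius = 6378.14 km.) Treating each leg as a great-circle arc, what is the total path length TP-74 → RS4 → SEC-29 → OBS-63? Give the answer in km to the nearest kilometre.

TP-74→RS4: c = 0.107719 rad, d = 687.04 km
RS4→SEC-29: c = 0.110187 rad, d = 702.79 km
SEC-29→OBS-63: c = 0.243410 rad, d = 1552.51 km
Total = 687.04 + 702.79 + 1552.51 = 2942.34 km

2942 km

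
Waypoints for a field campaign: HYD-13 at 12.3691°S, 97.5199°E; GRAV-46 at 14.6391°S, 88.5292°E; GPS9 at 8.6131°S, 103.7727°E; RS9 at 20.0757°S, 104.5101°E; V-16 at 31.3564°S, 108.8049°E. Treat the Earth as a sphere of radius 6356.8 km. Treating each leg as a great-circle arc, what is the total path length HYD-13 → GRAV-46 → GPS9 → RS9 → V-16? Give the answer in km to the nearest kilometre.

HYD-13→GRAV-46: c = 0.157619 rad, d = 1001.95 km
GRAV-46→GPS9: c = 0.280859 rad, d = 1785.37 km
GPS9→RS9: c = 0.200447 rad, d = 1274.20 km
RS9→V-16: c = 0.208085 rad, d = 1322.75 km
Total = 1001.95 + 1785.37 + 1274.20 + 1322.75 = 5384.28 km

5384 km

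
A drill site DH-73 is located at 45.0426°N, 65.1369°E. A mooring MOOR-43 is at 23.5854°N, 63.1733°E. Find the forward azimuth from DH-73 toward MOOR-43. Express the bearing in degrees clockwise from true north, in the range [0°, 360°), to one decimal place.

Δλ = -1.9636°
y = sin Δλ · cos φ₂ = -0.031402
x = cos φ₁ sin φ₂ − sin φ₁ cos φ₂ cos Δλ = -0.365425
θ = atan2(y, x) = -175.0884° → 184.9116° (mod 360°)

184.9°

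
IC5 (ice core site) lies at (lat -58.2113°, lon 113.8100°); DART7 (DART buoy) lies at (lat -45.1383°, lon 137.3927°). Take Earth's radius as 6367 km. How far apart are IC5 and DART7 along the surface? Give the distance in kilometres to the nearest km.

2159 km

Δφ = 13.0730°,  Δλ = 23.5827°
a = sin²(Δφ/2) + cos φ₁ cos φ₂ sin²(Δλ/2) = 0.028476
c = 2·arcsin(√a) = 0.339118 rad = 19.4300°
d = R·c = 6367 × 0.339118 = 2159.2 km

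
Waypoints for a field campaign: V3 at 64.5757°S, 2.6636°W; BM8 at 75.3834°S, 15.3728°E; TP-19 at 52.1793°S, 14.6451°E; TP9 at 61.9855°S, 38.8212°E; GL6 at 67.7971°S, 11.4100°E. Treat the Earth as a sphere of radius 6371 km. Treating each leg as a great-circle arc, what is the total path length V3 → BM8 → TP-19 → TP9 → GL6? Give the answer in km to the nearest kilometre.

V3→BM8: c = 0.215178 rad, d = 1370.90 km
BM8→TP-19: c = 0.405020 rad, d = 2580.38 km
TP-19→TP9: c = 0.283336 rad, d = 1805.13 km
TP9→GL6: c = 0.224379 rad, d = 1429.52 km
Total = 1370.90 + 2580.38 + 1805.13 + 1429.52 = 7185.94 km

7186 km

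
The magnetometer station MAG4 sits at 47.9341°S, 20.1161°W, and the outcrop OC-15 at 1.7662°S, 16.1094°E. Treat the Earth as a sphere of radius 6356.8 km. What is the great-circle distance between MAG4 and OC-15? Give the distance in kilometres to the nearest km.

6183 km

Δφ = 46.1679°,  Δλ = 36.2255°
a = sin²(Δφ/2) + cos φ₁ cos φ₂ sin²(Δλ/2) = 0.218450
c = 2·arcsin(√a) = 0.972665 rad = 55.7296°
d = R·c = 6356.8 × 0.972665 = 6183.0 km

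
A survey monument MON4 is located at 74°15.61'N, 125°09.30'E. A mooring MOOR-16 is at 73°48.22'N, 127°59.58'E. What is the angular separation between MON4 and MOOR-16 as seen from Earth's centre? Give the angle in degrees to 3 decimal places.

0.904°

MON4: φ = +74.26017°, λ = +125.15500°
MOOR-16: φ = +73.80367°, λ = +127.99300°
Δφ = -0.4565°,  Δλ = 2.8380°
a = sin²(Δφ/2) + cos φ₁ cos φ₂ sin²(Δλ/2) = 0.000062
c = 2·arcsin(√a) = 0.015783 rad = 0.9043°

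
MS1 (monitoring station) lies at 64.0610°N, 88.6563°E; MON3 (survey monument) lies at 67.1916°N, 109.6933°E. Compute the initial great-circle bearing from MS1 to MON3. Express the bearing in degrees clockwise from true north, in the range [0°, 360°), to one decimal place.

Δλ = 21.0370°
y = sin Δλ · cos φ₂ = 0.139155
x = cos φ₁ sin φ₂ − sin φ₁ cos φ₂ cos Δλ = 0.077847
θ = atan2(y, x) = 60.7764° → 60.7764° (mod 360°)

60.8°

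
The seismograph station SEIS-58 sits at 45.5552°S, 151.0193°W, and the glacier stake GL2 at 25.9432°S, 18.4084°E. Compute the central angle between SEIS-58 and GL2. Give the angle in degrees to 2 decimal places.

Δφ = 19.6120°,  Δλ = 169.4277°
a = sin²(Δφ/2) + cos φ₁ cos φ₂ sin²(Δλ/2) = 0.653321
c = 2·arcsin(√a) = 1.882460 rad = 107.8570°

107.86°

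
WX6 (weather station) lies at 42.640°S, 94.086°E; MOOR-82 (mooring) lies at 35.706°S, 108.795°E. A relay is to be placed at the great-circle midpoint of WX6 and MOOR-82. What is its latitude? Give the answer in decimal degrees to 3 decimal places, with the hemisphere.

39.404°S

Bx = cos φ₂ cos Δλ = 0.785411,  By = cos φ₂ sin Δλ = 0.206181
φₘ = atan2(sin φ₁ + sin φ₂, √((cos φ₁ + Bx)² + By²)) = -39.40440°
λₘ = λ₁ + atan2(By, cos φ₁ + Bx) = 101.80555°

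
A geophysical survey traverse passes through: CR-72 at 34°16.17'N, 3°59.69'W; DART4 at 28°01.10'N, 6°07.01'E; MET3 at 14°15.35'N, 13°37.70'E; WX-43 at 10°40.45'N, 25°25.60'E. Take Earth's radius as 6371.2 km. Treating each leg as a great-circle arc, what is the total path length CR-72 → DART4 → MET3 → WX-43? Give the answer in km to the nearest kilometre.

CR-72: φ = +34.26950°, λ = -3.99483°
DART4: φ = +28.01833°, λ = +6.11683°
MET3: φ = +14.25583°, λ = +13.62833°
WX-43: φ = +10.67417°, λ = +25.42667°
CR-72→DART4: c = 0.186159 rad, d = 1186.05 km
DART4→MET3: c = 0.269336 rad, d = 1715.99 km
MET3→WX-43: c = 0.210508 rad, d = 1341.19 km
Total = 1186.05 + 1715.99 + 1341.19 = 4243.23 km

4243 km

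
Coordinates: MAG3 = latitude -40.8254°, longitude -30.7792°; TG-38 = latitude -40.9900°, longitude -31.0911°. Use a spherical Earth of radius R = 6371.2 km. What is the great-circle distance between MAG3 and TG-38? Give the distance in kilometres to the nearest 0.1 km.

32.0 km

Δφ = -0.1646°,  Δλ = -0.3119°
a = sin²(Δφ/2) + cos φ₁ cos φ₂ sin²(Δλ/2) = 0.000006
c = 2·arcsin(√a) = 0.005018 rad = 0.2875°
d = R·c = 6371.2 × 0.005018 = 32.0 km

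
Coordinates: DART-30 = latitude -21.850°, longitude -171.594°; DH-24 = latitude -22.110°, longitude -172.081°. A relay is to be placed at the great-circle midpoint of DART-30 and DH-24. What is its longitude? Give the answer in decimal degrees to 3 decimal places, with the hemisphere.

Bx = cos φ₂ cos Δλ = 0.926429,  By = cos φ₂ sin Δλ = -0.007875
φₘ = atan2(sin φ₁ + sin φ₂, √((cos φ₁ + Bx)² + By²)) = -21.98018°
λₘ = λ₁ + atan2(By, cos φ₁ + Bx) = -171.83728°

171.837°W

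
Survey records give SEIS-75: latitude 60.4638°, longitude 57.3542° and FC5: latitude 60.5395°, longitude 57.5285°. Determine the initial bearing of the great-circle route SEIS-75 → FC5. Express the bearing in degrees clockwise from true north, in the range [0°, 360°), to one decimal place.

48.5°

Δλ = 0.1743°
y = sin Δλ · cos φ₂ = 0.001496
x = cos φ₁ sin φ₂ − sin φ₁ cos φ₂ cos Δλ = 0.001323
θ = atan2(y, x) = 48.5110° → 48.5110° (mod 360°)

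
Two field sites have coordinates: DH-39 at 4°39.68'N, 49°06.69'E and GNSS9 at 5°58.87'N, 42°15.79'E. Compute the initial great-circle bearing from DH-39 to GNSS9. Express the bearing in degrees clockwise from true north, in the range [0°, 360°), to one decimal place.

281.3°

DH-39: φ = +4.66133°, λ = +49.11150°
GNSS9: φ = +5.98117°, λ = +42.26317°
Δλ = -6.8483°
y = sin Δλ · cos φ₂ = -0.118592
x = cos φ₁ sin φ₂ − sin φ₁ cos φ₂ cos Δλ = 0.023610
θ = atan2(y, x) = -78.7404° → 281.2596° (mod 360°)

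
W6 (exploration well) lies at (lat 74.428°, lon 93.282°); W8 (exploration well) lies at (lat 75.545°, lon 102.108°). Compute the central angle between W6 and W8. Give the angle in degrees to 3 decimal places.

Δφ = 1.1170°,  Δλ = 8.8260°
a = sin²(Δφ/2) + cos φ₁ cos φ₂ sin²(Δλ/2) = 0.000492
c = 2·arcsin(√a) = 0.044355 rad = 2.5413°

2.541°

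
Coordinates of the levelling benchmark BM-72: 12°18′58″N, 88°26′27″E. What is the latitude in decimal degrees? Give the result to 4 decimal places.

12° + 18′/60 + 58″/3600 = 12 + 0.30000 + 0.01611 = 12.3161°

12.3161°N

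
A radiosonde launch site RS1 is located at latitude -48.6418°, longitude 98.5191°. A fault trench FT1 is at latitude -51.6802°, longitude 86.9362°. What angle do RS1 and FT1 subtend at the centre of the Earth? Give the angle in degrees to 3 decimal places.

Δφ = -3.0384°,  Δλ = -11.5829°
a = sin²(Δφ/2) + cos φ₁ cos φ₂ sin²(Δλ/2) = 0.004875
c = 2·arcsin(√a) = 0.139752 rad = 8.0072°

8.007°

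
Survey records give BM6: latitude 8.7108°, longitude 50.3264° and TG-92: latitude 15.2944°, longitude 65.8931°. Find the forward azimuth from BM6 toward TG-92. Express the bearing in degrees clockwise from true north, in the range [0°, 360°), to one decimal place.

65.1°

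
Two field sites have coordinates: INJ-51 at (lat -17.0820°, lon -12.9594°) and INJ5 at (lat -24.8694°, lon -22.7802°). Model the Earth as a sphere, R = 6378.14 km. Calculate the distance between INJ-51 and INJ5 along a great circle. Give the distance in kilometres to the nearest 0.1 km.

1338.2 km

Δφ = -7.7874°,  Δλ = -9.8208°
a = sin²(Δφ/2) + cos φ₁ cos φ₂ sin²(Δλ/2) = 0.010965
c = 2·arcsin(√a) = 0.209817 rad = 12.0216°
d = R·c = 6378.14 × 0.209817 = 1338.2 km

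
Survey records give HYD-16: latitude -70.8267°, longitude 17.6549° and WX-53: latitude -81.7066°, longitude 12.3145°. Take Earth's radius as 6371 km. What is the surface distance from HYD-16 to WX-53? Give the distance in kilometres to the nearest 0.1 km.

1216.7 km

Δφ = -10.8799°,  Δλ = -5.3404°
a = sin²(Δφ/2) + cos φ₁ cos φ₂ sin²(Δλ/2) = 0.009090
c = 2·arcsin(√a) = 0.190976 rad = 10.9421°
d = R·c = 6371 × 0.190976 = 1216.7 km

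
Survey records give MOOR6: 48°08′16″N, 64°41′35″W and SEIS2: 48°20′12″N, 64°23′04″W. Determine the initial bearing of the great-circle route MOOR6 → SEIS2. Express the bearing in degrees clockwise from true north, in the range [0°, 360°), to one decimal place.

45.8°

MOOR6: φ = +48.13778°, λ = -64.69306°
SEIS2: φ = +48.33667°, λ = -64.38444°
Δλ = 0.3086°
y = sin Δλ · cos φ₂ = 0.003581
x = cos φ₁ sin φ₂ − sin φ₁ cos φ₂ cos Δλ = 0.003478
θ = atan2(y, x) = 45.8285° → 45.8285° (mod 360°)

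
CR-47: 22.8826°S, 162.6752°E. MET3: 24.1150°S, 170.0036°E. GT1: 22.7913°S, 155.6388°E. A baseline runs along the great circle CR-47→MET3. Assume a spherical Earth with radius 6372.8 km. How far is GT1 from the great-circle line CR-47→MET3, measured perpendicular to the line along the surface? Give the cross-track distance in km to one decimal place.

δ₁₃ = central angle CR-47→GT1 = 0.113182 rad  (haversine)
θ₁₃ = bearing CR-47→GT1 = 269.439°,  θ₁₂ = bearing CR-47→MET3 = 101.840°
dₓₜ = R·arcsin(sin δ₁₃ · sin(θ₁₃ − θ₁₂)) = 6372.8·arcsin(0.11294·sin(167.599°)) = 154.586 km
|dₓₜ| = 154.586 km

154.6 km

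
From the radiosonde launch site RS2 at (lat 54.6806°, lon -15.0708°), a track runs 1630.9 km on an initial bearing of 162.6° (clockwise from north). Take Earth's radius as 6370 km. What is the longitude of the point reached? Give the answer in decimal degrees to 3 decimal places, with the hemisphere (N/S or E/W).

9.354°W

δ = d/R = 1630.9/6370 = 0.256028 rad
φ₂ = arcsin(sin φ₁ cos δ + cos φ₁ sin δ cos θ)
   = arcsin(0.81594·0.96740 + 0.57813·0.25324·-0.95424) = 40.51429°
λ₂ = λ₁ + atan2(sin θ sin δ cos φ₁, cos δ − sin φ₁ sin φ₂) = -9.35399°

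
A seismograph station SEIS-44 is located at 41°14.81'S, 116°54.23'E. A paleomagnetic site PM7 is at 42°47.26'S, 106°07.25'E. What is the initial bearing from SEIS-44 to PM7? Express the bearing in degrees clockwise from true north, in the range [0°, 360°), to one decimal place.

255.5°

SEIS-44: φ = -41.24683°, λ = +116.90383°
PM7: φ = -42.78767°, λ = +106.12083°
Δλ = -10.7830°
y = sin Δλ · cos φ₂ = -0.137301
x = cos φ₁ sin φ₂ − sin φ₁ cos φ₂ cos Δλ = -0.035433
θ = atan2(y, x) = -104.4704° → 255.5296° (mod 360°)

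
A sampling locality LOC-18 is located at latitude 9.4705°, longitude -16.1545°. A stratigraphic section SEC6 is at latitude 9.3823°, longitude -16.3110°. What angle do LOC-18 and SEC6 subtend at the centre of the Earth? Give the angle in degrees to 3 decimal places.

0.178°

Δφ = -0.0882°,  Δλ = -0.1565°
a = sin²(Δφ/2) + cos φ₁ cos φ₂ sin²(Δλ/2) = 0.000002
c = 2·arcsin(√a) = 0.003103 rad = 0.1778°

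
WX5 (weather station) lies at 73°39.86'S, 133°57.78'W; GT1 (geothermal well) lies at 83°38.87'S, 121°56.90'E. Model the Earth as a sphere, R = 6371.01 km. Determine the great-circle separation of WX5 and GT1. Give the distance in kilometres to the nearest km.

2100 km

WX5: φ = -73.66433°, λ = -133.96300°
GT1: φ = -83.64783°, λ = +121.94833°
Δφ = -9.9835°,  Δλ = -104.0887°
a = sin²(Δφ/2) + cos φ₁ cos φ₂ sin²(Δλ/2) = 0.026918
c = 2·arcsin(√a) = 0.329625 rad = 18.8861°
d = R·c = 6371.01 × 0.329625 = 2100.0 km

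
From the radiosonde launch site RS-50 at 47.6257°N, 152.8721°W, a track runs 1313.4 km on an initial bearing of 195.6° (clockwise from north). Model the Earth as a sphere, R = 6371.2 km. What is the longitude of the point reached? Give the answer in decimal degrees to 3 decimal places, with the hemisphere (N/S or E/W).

156.782°W

δ = d/R = 1313.4/6371.2 = 0.206146 rad
φ₂ = arcsin(sin φ₁ cos δ + cos φ₁ sin δ cos θ)
   = arcsin(0.73876·0.97883 + 0.67397·0.20469·-0.96316) = 36.17426°
λ₂ = λ₁ + atan2(sin θ sin δ cos φ₁, cos δ − sin φ₁ sin φ₂) = -156.78216°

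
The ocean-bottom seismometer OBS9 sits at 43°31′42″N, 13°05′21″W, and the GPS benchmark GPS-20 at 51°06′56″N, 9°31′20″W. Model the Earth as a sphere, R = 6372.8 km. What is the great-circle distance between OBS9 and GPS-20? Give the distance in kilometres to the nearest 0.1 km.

OBS9: φ = +43.52833°, λ = -13.08917°
GPS-20: φ = +51.11556°, λ = -9.52222°
Δφ = 7.5872°,  Δλ = 3.5669°
a = sin²(Δφ/2) + cos φ₁ cos φ₂ sin²(Δλ/2) = 0.004818
c = 2·arcsin(√a) = 0.138940 rad = 7.9607°
d = R·c = 6372.8 × 0.138940 = 885.4 km

885.4 km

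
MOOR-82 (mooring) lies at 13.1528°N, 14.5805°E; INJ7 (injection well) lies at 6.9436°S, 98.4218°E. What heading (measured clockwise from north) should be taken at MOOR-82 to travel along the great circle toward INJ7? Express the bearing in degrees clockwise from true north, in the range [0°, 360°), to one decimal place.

Δλ = 83.8413°
y = sin Δλ · cos φ₂ = 0.986937
x = cos φ₁ sin φ₂ − sin φ₁ cos φ₂ cos Δλ = -0.141954
θ = atan2(y, x) = 98.1849° → 98.1849° (mod 360°)

98.2°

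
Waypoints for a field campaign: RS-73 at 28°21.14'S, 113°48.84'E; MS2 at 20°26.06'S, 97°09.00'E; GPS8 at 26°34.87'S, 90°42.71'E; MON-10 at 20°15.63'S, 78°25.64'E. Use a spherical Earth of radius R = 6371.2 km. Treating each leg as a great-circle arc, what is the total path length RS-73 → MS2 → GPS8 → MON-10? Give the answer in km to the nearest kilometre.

4284 km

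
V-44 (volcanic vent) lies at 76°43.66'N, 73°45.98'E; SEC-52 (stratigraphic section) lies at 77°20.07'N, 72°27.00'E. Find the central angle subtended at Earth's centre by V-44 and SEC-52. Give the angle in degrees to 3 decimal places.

V-44: φ = +76.72767°, λ = +73.76633°
SEC-52: φ = +77.33450°, λ = +72.45000°
Δφ = 0.6068°,  Δλ = -1.3163°
a = sin²(Δφ/2) + cos φ₁ cos φ₂ sin²(Δλ/2) = 0.000035
c = 2·arcsin(√a) = 0.011779 rad = 0.6749°

0.675°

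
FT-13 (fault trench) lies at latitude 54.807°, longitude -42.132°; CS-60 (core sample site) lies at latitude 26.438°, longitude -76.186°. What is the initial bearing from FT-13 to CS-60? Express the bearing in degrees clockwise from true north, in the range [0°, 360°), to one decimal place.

235.1°

Δλ = -34.0540°
y = sin Δλ · cos φ₂ = -0.501410
x = cos φ₁ sin φ₂ − sin φ₁ cos φ₂ cos Δλ = -0.349661
θ = atan2(y, x) = -124.8902° → 235.1098° (mod 360°)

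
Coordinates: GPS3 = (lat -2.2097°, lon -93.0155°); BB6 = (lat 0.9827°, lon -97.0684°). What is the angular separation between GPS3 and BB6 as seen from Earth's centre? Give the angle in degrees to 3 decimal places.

5.159°

Δφ = 3.1924°,  Δλ = -4.0529°
a = sin²(Δφ/2) + cos φ₁ cos φ₂ sin²(Δλ/2) = 0.002025
c = 2·arcsin(√a) = 0.090035 rad = 5.1586°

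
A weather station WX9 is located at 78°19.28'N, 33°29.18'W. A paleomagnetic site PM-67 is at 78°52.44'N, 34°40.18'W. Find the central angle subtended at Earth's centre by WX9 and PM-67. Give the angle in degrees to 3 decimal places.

0.600°

WX9: φ = +78.32133°, λ = -33.48633°
PM-67: φ = +78.87400°, λ = -34.66967°
Δφ = 0.5527°,  Δλ = -1.1833°
a = sin²(Δφ/2) + cos φ₁ cos φ₂ sin²(Δλ/2) = 0.000027
c = 2·arcsin(√a) = 0.010474 rad = 0.6001°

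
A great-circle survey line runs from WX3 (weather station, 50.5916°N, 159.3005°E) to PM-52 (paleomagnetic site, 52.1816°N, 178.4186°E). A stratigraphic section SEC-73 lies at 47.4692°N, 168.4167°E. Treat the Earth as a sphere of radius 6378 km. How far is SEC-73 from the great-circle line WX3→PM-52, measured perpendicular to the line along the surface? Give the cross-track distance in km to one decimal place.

δ₁₃ = central angle WX3→SEC-73 = 0.117584 rad  (haversine)
θ₁₃ = bearing WX3→SEC-73 = 114.084°,  θ₁₂ = bearing WX3→PM-52 = 74.982°
dₓₜ = R·arcsin(sin δ₁₃ · sin(θ₁₃ − θ₁₂)) = 6378·arcsin(0.11731·sin(39.102°)) = 472.335 km
|dₓₜ| = 472.335 km

472.3 km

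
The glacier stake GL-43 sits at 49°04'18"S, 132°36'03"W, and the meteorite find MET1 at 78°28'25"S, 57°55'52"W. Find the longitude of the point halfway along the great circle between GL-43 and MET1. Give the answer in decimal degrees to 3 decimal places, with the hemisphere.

GL-43: φ = -49.07167°, λ = -132.60083°
MET1: φ = -78.47361°, λ = -57.93111°
Bx = cos φ₂ cos Δλ = 0.052829,  By = cos φ₂ sin Δλ = 0.192709
φₘ = atan2(sin φ₁ + sin φ₂, √((cos φ₁ + Bx)² + By²)) = -67.08158°
λₘ = λ₁ + atan2(By, cos φ₁ + Bx) = -117.37330°

117.373°W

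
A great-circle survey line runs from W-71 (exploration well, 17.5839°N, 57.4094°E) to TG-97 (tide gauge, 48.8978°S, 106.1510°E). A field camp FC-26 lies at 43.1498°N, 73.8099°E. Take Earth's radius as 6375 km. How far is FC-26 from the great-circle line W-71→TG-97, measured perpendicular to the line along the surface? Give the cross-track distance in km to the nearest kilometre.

2621 km

δ₁₃ = central angle W-71→FC-26 = 0.507851 rad  (haversine)
θ₁₃ = bearing W-71→FC-26 = 25.062°,  θ₁₂ = bearing W-71→TG-97 = 149.805°
dₓₜ = R·arcsin(sin δ₁₃ · sin(θ₁₃ − θ₁₂)) = 6375·arcsin(0.48630·sin(-124.744°)) = -2620.625 km
|dₓₜ| = 2620.625 km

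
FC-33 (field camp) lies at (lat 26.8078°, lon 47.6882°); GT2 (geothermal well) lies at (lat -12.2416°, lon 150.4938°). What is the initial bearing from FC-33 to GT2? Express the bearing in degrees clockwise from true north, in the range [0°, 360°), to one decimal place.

Δλ = 102.8056°
y = sin Δλ · cos φ₂ = 0.952955
x = cos φ₁ sin φ₂ − sin φ₁ cos φ₂ cos Δλ = -0.091558
θ = atan2(y, x) = 95.4880° → 95.4880° (mod 360°)

95.5°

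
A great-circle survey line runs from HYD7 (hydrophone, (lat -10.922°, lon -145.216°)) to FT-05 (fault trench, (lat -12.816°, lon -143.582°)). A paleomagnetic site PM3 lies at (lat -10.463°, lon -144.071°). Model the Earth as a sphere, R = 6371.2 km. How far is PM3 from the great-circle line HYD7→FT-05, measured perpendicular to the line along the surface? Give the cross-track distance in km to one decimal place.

128.6 km

δ₁₃ = central angle HYD7→PM3 = 0.021208 rad  (haversine)
θ₁₃ = bearing HYD7→PM3 = 67.914°,  θ₁₂ = bearing HYD7→FT-05 = 139.991°
dₓₜ = R·arcsin(sin δ₁₃ · sin(θ₁₃ − θ₁₂)) = 6371.2·arcsin(0.02121·sin(-72.078°)) = -128.564 km
|dₓₜ| = 128.564 km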